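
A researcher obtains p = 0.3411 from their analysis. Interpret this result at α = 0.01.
Since p = 0.3411 > α = 0.01, fail to reject H₀.
There is insufficient evidence to reject the null hypothesis; the result is not statistically significant at the 0.01 level.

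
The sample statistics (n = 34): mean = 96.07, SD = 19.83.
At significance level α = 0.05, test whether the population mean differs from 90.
One-sample t-test:
H₀: μ = 90
H₁: μ ≠ 90
df = n - 1 = 33
t = (x̄ - μ₀) / (s/√n) = (96.07 - 90) / (19.83/√34) = 1.785
p-value = 0.0835

Since p-value > α = 0.05, we fail to reject H₀.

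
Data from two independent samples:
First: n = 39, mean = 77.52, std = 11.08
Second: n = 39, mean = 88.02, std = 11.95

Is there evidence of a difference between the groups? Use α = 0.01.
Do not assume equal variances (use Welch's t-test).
Welch's two-sample t-test:
H₀: μ₁ = μ₂
H₁: μ₁ ≠ μ₂
s₁²/n₁ = 11.08²/39 = 3.1479,  s₂²/n₂ = 11.95²/39 = 3.6616
SE = √(s₁²/n₁ + s₂²/n₂) = √(3.1479 + 3.6616) = 2.6095
df (Welch-Satterthwaite) = (s₁²/n₁ + s₂²/n₂)² / [(s₁²/n₁)²/(n₁-1) + (s₂²/n₂)²/(n₂-1)] ≈ 75.57
t = (x̄₁ - x̄₂) / SE = (77.52 - 88.02) / 2.6095 = -10.50 / 2.6095 = -4.024
p-value = 0.0001

Since p-value < α = 0.01, we reject H₀.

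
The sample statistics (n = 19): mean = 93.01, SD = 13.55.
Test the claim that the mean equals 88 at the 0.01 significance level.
One-sample t-test:
H₀: μ = 88
H₁: μ ≠ 88
df = n - 1 = 18
t = (x̄ - μ₀) / (s/√n) = (93.01 - 88) / (13.55/√19) = 1.612
p-value = 0.1244

Since p-value > α = 0.01, we fail to reject H₀.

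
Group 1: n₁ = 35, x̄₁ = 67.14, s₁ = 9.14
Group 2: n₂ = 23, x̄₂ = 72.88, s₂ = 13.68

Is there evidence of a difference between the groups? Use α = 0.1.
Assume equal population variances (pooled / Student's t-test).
Student's two-sample t-test (equal variances):
H₀: μ₁ = μ₂
H₁: μ₁ ≠ μ₂
df = n₁ + n₂ - 2 = 56
Pooled variance s_p² = [(n₁-1)s₁² + (n₂-1)s₂²] / (n₁ + n₂ - 2) = [(34)(9.14²) + (22)(13.68²)] / 56 = 124.2407
SE = √(s_p²(1/n₁ + 1/n₂)) = √(124.2407 × (1/35 + 1/23)) = 2.9919
t = (x̄₁ - x̄₂) / SE = (67.14 - 72.88) / 2.9919 = -5.74 / 2.9919 = -1.919
p-value = 0.0601

Since p-value < α = 0.1, we reject H₀.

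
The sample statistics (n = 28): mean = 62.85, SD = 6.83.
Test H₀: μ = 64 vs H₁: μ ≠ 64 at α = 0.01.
One-sample t-test:
H₀: μ = 64
H₁: μ ≠ 64
df = n - 1 = 27
t = (x̄ - μ₀) / (s/√n) = (62.85 - 64) / (6.83/√28) = -0.891
p-value = 0.3808

Since p-value > α = 0.01, we fail to reject H₀.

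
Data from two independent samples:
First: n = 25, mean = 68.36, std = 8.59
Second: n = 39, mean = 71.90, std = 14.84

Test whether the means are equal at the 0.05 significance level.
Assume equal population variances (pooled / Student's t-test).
Student's two-sample t-test (equal variances):
H₀: μ₁ = μ₂
H₁: μ₁ ≠ μ₂
df = n₁ + n₂ - 2 = 62
Pooled variance s_p² = [(n₁-1)s₁² + (n₂-1)s₂²] / (n₁ + n₂ - 2) = [(24)(8.59²) + (38)(14.84²)] / 62 = 163.5401
SE = √(s_p²(1/n₁ + 1/n₂)) = √(163.5401 × (1/25 + 1/39)) = 3.2764
t = (x̄₁ - x̄₂) / SE = (68.36 - 71.90) / 3.2764 = -3.54 / 3.2764 = -1.080
p-value = 0.2841

Since p-value > α = 0.05, we fail to reject H₀.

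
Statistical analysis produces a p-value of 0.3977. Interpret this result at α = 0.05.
Since p = 0.3977 > α = 0.05, fail to reject H₀.
There is insufficient evidence to reject the null hypothesis; the result is not statistically significant at the 0.05 level.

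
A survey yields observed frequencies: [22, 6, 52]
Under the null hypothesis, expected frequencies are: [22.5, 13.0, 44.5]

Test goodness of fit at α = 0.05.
Chi-square goodness of fit test:
H₀: observed counts match expected distribution
H₁: observed counts differ from expected distribution
df = k - 1 = 2
χ² = Σ(O - E)²/E
   = (22 - 22.5)²/22.5 + (6 - 13.0)²/13.0 + (52 - 44.5)²/44.5
   = 0.011 + 3.769 + 1.264
   = 5.04
p-value = 0.0803

Since p-value > α = 0.05, we fail to reject H₀.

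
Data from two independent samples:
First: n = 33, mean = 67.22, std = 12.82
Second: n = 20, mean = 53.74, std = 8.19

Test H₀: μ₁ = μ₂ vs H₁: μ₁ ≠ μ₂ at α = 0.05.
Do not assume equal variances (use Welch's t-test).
Welch's two-sample t-test:
H₀: μ₁ = μ₂
H₁: μ₁ ≠ μ₂
s₁²/n₁ = 12.82²/33 = 4.9804,  s₂²/n₂ = 8.19²/20 = 3.3538
SE = √(s₁²/n₁ + s₂²/n₂) = √(4.9804 + 3.3538) = 2.8869
df (Welch-Satterthwaite) = (s₁²/n₁ + s₂²/n₂)² / [(s₁²/n₁)²/(n₁-1) + (s₂²/n₂)²/(n₂-1)] ≈ 50.81
t = (x̄₁ - x̄₂) / SE = (67.22 - 53.74) / 2.8869 = 13.48 / 2.8869 = 4.669
p-value < 0.0001

Since p-value < α = 0.05, we reject H₀.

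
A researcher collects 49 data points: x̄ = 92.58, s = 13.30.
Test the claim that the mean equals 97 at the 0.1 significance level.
One-sample t-test:
H₀: μ = 97
H₁: μ ≠ 97
df = n - 1 = 48
t = (x̄ - μ₀) / (s/√n) = (92.58 - 97) / (13.30/√49) = -2.326
p-value = 0.0243

Since p-value < α = 0.1, we reject H₀.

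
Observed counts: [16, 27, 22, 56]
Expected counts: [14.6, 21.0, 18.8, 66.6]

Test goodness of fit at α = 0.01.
Chi-square goodness of fit test:
H₀: observed counts match expected distribution
H₁: observed counts differ from expected distribution
df = k - 1 = 3
χ² = Σ(O - E)²/E
   = (16 - 14.6)²/14.6 + (27 - 21.0)²/21.0 + (22 - 18.8)²/18.8 + (56 - 66.6)²/66.6
   = 0.134 + 1.714 + 0.545 + 1.687
   = 4.08
p-value = 0.2529

Since p-value > α = 0.01, we fail to reject H₀.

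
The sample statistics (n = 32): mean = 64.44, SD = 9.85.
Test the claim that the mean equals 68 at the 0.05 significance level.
One-sample t-test:
H₀: μ = 68
H₁: μ ≠ 68
df = n - 1 = 31
t = (x̄ - μ₀) / (s/√n) = (64.44 - 68) / (9.85/√32) = -2.045
p-value = 0.0495

Since p-value < α = 0.05, we reject H₀.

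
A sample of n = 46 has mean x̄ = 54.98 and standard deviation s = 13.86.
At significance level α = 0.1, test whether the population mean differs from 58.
One-sample t-test:
H₀: μ = 58
H₁: μ ≠ 58
df = n - 1 = 45
t = (x̄ - μ₀) / (s/√n) = (54.98 - 58) / (13.86/√46) = -1.478
p-value = 0.1464

Since p-value > α = 0.1, we fail to reject H₀.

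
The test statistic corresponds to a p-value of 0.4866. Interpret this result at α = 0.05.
Since p = 0.4866 > α = 0.05, fail to reject H₀.
There is insufficient evidence to reject the null hypothesis; the result is not statistically significant at the 0.05 level.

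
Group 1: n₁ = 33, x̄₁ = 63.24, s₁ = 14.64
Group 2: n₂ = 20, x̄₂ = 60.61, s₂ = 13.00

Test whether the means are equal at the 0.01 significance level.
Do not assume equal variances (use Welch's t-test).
Welch's two-sample t-test:
H₀: μ₁ = μ₂
H₁: μ₁ ≠ μ₂
s₁²/n₁ = 14.64²/33 = 6.4948,  s₂²/n₂ = 13.00²/20 = 8.4500
SE = √(s₁²/n₁ + s₂²/n₂) = √(6.4948 + 8.4500) = 3.8659
df (Welch-Satterthwaite) = (s₁²/n₁ + s₂²/n₂)² / [(s₁²/n₁)²/(n₁-1) + (s₂²/n₂)²/(n₂-1)] ≈ 44.00
t = (x̄₁ - x̄₂) / SE = (63.24 - 60.61) / 3.8659 = 2.63 / 3.8659 = 0.680
p-value = 0.4999

Since p-value > α = 0.01, we fail to reject H₀.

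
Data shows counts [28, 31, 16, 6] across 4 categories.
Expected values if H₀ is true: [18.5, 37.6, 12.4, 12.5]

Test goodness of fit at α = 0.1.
Chi-square goodness of fit test:
H₀: observed counts match expected distribution
H₁: observed counts differ from expected distribution
df = k - 1 = 3
χ² = Σ(O - E)²/E
   = (28 - 18.5)²/18.5 + (31 - 37.6)²/37.6 + (16 - 12.4)²/12.4 + (6 - 12.5)²/12.5
   = 4.878 + 1.159 + 1.045 + 3.380
   = 10.46
p-value = 0.0150

Since p-value < α = 0.1, we reject H₀.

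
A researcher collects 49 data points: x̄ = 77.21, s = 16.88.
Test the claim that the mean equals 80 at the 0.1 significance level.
One-sample t-test:
H₀: μ = 80
H₁: μ ≠ 80
df = n - 1 = 48
t = (x̄ - μ₀) / (s/√n) = (77.21 - 80) / (16.88/√49) = -1.157
p-value = 0.2530

Since p-value > α = 0.1, we fail to reject H₀.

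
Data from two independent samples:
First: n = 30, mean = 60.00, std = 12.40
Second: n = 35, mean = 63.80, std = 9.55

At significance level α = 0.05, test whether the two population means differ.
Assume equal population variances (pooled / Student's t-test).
Student's two-sample t-test (equal variances):
H₀: μ₁ = μ₂
H₁: μ₁ ≠ μ₂
df = n₁ + n₂ - 2 = 63
Pooled variance s_p² = [(n₁-1)s₁² + (n₂-1)s₂²] / (n₁ + n₂ - 2) = [(29)(12.40²) + (34)(9.55²)] / 63 = 119.9988
SE = √(s_p²(1/n₁ + 1/n₂)) = √(119.9988 × (1/30 + 1/35)) = 2.7255
t = (x̄₁ - x̄₂) / SE = (60.00 - 63.80) / 2.7255 = -3.80 / 2.7255 = -1.394
p-value = 0.1681

Since p-value > α = 0.05, we fail to reject H₀.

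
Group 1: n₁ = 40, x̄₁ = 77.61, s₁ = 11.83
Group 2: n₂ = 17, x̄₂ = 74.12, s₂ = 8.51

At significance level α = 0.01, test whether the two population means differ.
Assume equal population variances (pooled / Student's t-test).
Student's two-sample t-test (equal variances):
H₀: μ₁ = μ₂
H₁: μ₁ ≠ μ₂
df = n₁ + n₂ - 2 = 55
Pooled variance s_p² = [(n₁-1)s₁² + (n₂-1)s₂²] / (n₁ + n₂ - 2) = [(39)(11.83²) + (16)(8.51²)] / 55 = 120.3042
SE = √(s_p²(1/n₁ + 1/n₂)) = √(120.3042 × (1/40 + 1/17)) = 3.1756
t = (x̄₁ - x̄₂) / SE = (77.61 - 74.12) / 3.1756 = 3.49 / 3.1756 = 1.099
p-value = 0.2766

Since p-value > α = 0.01, we fail to reject H₀.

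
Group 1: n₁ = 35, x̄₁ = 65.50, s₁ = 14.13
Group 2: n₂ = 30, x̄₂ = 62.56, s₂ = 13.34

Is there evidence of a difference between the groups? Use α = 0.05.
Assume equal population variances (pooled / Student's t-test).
Student's two-sample t-test (equal variances):
H₀: μ₁ = μ₂
H₁: μ₁ ≠ μ₂
df = n₁ + n₂ - 2 = 63
Pooled variance s_p² = [(n₁-1)s₁² + (n₂-1)s₂²] / (n₁ + n₂ - 2) = [(34)(14.13²) + (29)(13.34²)] / 63 = 189.6674
SE = √(s_p²(1/n₁ + 1/n₂)) = √(189.6674 × (1/35 + 1/30)) = 3.4266
t = (x̄₁ - x̄₂) / SE = (65.50 - 62.56) / 3.4266 = 2.94 / 3.4266 = 0.858
p-value = 0.3941

Since p-value > α = 0.05, we fail to reject H₀.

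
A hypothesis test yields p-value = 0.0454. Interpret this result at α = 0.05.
Since p = 0.0454 < α = 0.05, reject H₀.
There is sufficient evidence to reject the null hypothesis; the result is statistically significant at the 0.05 level.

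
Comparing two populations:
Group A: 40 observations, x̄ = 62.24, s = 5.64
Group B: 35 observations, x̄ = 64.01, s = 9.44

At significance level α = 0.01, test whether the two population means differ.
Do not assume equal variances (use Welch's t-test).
Welch's two-sample t-test:
H₀: μ₁ = μ₂
H₁: μ₁ ≠ μ₂
s₁²/n₁ = 5.64²/40 = 0.7952,  s₂²/n₂ = 9.44²/35 = 2.5461
SE = √(s₁²/n₁ + s₂²/n₂) = √(0.7952 + 2.5461) = 1.8279
df (Welch-Satterthwaite) = (s₁²/n₁ + s₂²/n₂)² / [(s₁²/n₁)²/(n₁-1) + (s₂²/n₂)²/(n₂-1)] ≈ 53.97
t = (x̄₁ - x̄₂) / SE = (62.24 - 64.01) / 1.8279 = -1.77 / 1.8279 = -0.968
p-value = 0.3372

Since p-value > α = 0.01, we fail to reject H₀.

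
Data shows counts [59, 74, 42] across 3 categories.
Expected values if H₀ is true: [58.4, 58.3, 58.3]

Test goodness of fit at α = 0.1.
Chi-square goodness of fit test:
H₀: observed counts match expected distribution
H₁: observed counts differ from expected distribution
df = k - 1 = 2
χ² = Σ(O - E)²/E
   = (59 - 58.4)²/58.4 + (74 - 58.3)²/58.3 + (42 - 58.3)²/58.3
   = 0.006 + 4.228 + 4.557
   = 8.79
p-value = 0.0123

Since p-value < α = 0.1, we reject H₀.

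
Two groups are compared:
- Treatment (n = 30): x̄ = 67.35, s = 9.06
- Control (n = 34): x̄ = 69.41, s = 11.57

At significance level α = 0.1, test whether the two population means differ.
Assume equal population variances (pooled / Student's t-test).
Student's two-sample t-test (equal variances):
H₀: μ₁ = μ₂
H₁: μ₁ ≠ μ₂
df = n₁ + n₂ - 2 = 62
Pooled variance s_p² = [(n₁-1)s₁² + (n₂-1)s₂²] / (n₁ + n₂ - 2) = [(29)(9.06²) + (33)(11.57²)] / 62 = 109.6446
SE = √(s_p²(1/n₁ + 1/n₂)) = √(109.6446 × (1/30 + 1/34)) = 2.6229
t = (x̄₁ - x̄₂) / SE = (67.35 - 69.41) / 2.6229 = -2.06 / 2.6229 = -0.785
p-value = 0.4352

Since p-value > α = 0.1, we fail to reject H₀.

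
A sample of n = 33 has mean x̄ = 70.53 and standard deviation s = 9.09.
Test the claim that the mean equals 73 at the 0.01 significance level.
One-sample t-test:
H₀: μ = 73
H₁: μ ≠ 73
df = n - 1 = 32
t = (x̄ - μ₀) / (s/√n) = (70.53 - 73) / (9.09/√33) = -1.561
p-value = 0.1284

Since p-value > α = 0.01, we fail to reject H₀.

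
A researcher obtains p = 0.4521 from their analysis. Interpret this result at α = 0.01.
Since p = 0.4521 > α = 0.01, fail to reject H₀.
There is insufficient evidence to reject the null hypothesis; the result is not statistically significant at the 0.01 level.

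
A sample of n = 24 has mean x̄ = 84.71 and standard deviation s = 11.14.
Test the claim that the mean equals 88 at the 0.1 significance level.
One-sample t-test:
H₀: μ = 88
H₁: μ ≠ 88
df = n - 1 = 23
t = (x̄ - μ₀) / (s/√n) = (84.71 - 88) / (11.14/√24) = -1.447
p-value = 0.1614

Since p-value > α = 0.1, we fail to reject H₀.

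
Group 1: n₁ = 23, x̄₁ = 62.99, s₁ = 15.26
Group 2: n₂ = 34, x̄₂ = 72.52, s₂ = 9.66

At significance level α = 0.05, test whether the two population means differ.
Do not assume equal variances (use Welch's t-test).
Welch's two-sample t-test:
H₀: μ₁ = μ₂
H₁: μ₁ ≠ μ₂
s₁²/n₁ = 15.26²/23 = 10.1247,  s₂²/n₂ = 9.66²/34 = 2.7446
SE = √(s₁²/n₁ + s₂²/n₂) = √(10.1247 + 2.7446) = 3.5874
df (Welch-Satterthwaite) = (s₁²/n₁ + s₂²/n₂)² / [(s₁²/n₁)²/(n₁-1) + (s₂²/n₂)²/(n₂-1)] ≈ 33.88
t = (x̄₁ - x̄₂) / SE = (62.99 - 72.52) / 3.5874 = -9.53 / 3.5874 = -2.657
p-value = 0.0120

Since p-value < α = 0.05, we reject H₀.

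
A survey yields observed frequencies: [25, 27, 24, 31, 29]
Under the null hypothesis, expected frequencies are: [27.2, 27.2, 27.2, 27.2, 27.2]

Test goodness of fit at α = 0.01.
Chi-square goodness of fit test:
H₀: observed counts match expected distribution
H₁: observed counts differ from expected distribution
df = k - 1 = 4
χ² = Σ(O - E)²/E
   = (25 - 27.2)²/27.2 + (27 - 27.2)²/27.2 + (24 - 27.2)²/27.2 + (31 - 27.2)²/27.2 + (29 - 27.2)²/27.2
   = 0.178 + 0.001 + 0.376 + 0.531 + 0.119
   = 1.21
p-value = 0.8771

Since p-value > α = 0.01, we fail to reject H₀.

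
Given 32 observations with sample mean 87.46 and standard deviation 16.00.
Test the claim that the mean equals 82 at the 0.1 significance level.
One-sample t-test:
H₀: μ = 82
H₁: μ ≠ 82
df = n - 1 = 31
t = (x̄ - μ₀) / (s/√n) = (87.46 - 82) / (16.00/√32) = 1.930
p-value = 0.0627

Since p-value < α = 0.1, we reject H₀.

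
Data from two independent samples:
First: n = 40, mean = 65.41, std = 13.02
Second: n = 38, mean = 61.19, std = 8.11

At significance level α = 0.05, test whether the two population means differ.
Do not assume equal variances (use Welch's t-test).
Welch's two-sample t-test:
H₀: μ₁ = μ₂
H₁: μ₁ ≠ μ₂
s₁²/n₁ = 13.02²/40 = 4.2380,  s₂²/n₂ = 8.11²/38 = 1.7308
SE = √(s₁²/n₁ + s₂²/n₂) = √(4.2380 + 1.7308) = 2.4431
df (Welch-Satterthwaite) = (s₁²/n₁ + s₂²/n₂)² / [(s₁²/n₁)²/(n₁-1) + (s₂²/n₂)²/(n₂-1)] ≈ 65.79
t = (x̄₁ - x̄₂) / SE = (65.41 - 61.19) / 2.4431 = 4.22 / 2.4431 = 1.727
p-value = 0.0888

Since p-value > α = 0.05, we fail to reject H₀.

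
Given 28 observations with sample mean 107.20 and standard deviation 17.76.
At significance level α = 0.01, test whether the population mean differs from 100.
One-sample t-test:
H₀: μ = 100
H₁: μ ≠ 100
df = n - 1 = 27
t = (x̄ - μ₀) / (s/√n) = (107.20 - 100) / (17.76/√28) = 2.145
p-value = 0.0411

Since p-value > α = 0.01, we fail to reject H₀.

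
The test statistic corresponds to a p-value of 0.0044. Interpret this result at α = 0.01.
Since p = 0.0044 < α = 0.01, reject H₀.
There is sufficient evidence to reject the null hypothesis; the result is statistically significant at the 0.01 level.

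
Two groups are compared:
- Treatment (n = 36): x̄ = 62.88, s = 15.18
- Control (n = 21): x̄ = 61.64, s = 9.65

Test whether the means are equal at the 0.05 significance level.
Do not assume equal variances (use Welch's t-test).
Welch's two-sample t-test:
H₀: μ₁ = μ₂
H₁: μ₁ ≠ μ₂
s₁²/n₁ = 15.18²/36 = 6.4009,  s₂²/n₂ = 9.65²/21 = 4.4344
SE = √(s₁²/n₁ + s₂²/n₂) = √(6.4009 + 4.4344) = 3.2917
df (Welch-Satterthwaite) = (s₁²/n₁ + s₂²/n₂)² / [(s₁²/n₁)²/(n₁-1) + (s₂²/n₂)²/(n₂-1)] ≈ 54.51
t = (x̄₁ - x̄₂) / SE = (62.88 - 61.64) / 3.2917 = 1.24 / 3.2917 = 0.377
p-value = 0.7079

Since p-value > α = 0.05, we fail to reject H₀.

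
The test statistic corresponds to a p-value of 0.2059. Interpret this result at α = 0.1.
Since p = 0.2059 > α = 0.1, fail to reject H₀.
There is insufficient evidence to reject the null hypothesis; the result is not statistically significant at the 0.1 level.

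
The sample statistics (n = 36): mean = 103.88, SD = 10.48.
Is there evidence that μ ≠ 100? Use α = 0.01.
One-sample t-test:
H₀: μ = 100
H₁: μ ≠ 100
df = n - 1 = 35
t = (x̄ - μ₀) / (s/√n) = (103.88 - 100) / (10.48/√36) = 2.221
p-value = 0.0329

Since p-value > α = 0.01, we fail to reject H₀.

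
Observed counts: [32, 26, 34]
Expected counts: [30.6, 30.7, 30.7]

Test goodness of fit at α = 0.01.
Chi-square goodness of fit test:
H₀: observed counts match expected distribution
H₁: observed counts differ from expected distribution
df = k - 1 = 2
χ² = Σ(O - E)²/E
   = (32 - 30.6)²/30.6 + (26 - 30.7)²/30.7 + (34 - 30.7)²/30.7
   = 0.064 + 0.720 + 0.355
   = 1.14
p-value = 0.5660

Since p-value > α = 0.01, we fail to reject H₀.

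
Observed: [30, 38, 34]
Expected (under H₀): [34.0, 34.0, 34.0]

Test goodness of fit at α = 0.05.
Chi-square goodness of fit test:
H₀: observed counts match expected distribution
H₁: observed counts differ from expected distribution
df = k - 1 = 2
χ² = Σ(O - E)²/E
   = (30 - 34.0)²/34.0 + (38 - 34.0)²/34.0 + (34 - 34.0)²/34.0
   = 0.471 + 0.471 + 0.000
   = 0.94
p-value = 0.6246

Since p-value > α = 0.05, we fail to reject H₀.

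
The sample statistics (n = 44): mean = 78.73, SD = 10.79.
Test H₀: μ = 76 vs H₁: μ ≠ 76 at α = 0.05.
One-sample t-test:
H₀: μ = 76
H₁: μ ≠ 76
df = n - 1 = 43
t = (x̄ - μ₀) / (s/√n) = (78.73 - 76) / (10.79/√44) = 1.678
p-value = 0.1005

Since p-value > α = 0.05, we fail to reject H₀.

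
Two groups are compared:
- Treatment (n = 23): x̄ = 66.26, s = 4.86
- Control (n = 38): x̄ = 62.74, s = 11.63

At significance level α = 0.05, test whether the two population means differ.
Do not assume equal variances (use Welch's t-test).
Welch's two-sample t-test:
H₀: μ₁ = μ₂
H₁: μ₁ ≠ μ₂
s₁²/n₁ = 4.86²/23 = 1.0269,  s₂²/n₂ = 11.63²/38 = 3.5594
SE = √(s₁²/n₁ + s₂²/n₂) = √(1.0269 + 3.5594) = 2.1416
df (Welch-Satterthwaite) = (s₁²/n₁ + s₂²/n₂)² / [(s₁²/n₁)²/(n₁-1) + (s₂²/n₂)²/(n₂-1)] ≈ 53.89
t = (x̄₁ - x̄₂) / SE = (66.26 - 62.74) / 2.1416 = 3.52 / 2.1416 = 1.644
p-value = 0.1061

Since p-value > α = 0.05, we fail to reject H₀.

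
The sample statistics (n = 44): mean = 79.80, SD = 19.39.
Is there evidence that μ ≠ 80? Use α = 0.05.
One-sample t-test:
H₀: μ = 80
H₁: μ ≠ 80
df = n - 1 = 43
t = (x̄ - μ₀) / (s/√n) = (79.80 - 80) / (19.39/√44) = -0.068
p-value = 0.9458

Since p-value > α = 0.05, we fail to reject H₀.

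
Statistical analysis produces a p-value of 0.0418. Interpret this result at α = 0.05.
Since p = 0.0418 < α = 0.05, reject H₀.
There is sufficient evidence to reject the null hypothesis; the result is statistically significant at the 0.05 level.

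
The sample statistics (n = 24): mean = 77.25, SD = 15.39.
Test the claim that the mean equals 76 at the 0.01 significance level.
One-sample t-test:
H₀: μ = 76
H₁: μ ≠ 76
df = n - 1 = 23
t = (x̄ - μ₀) / (s/√n) = (77.25 - 76) / (15.39/√24) = 0.398
p-value = 0.6944

Since p-value > α = 0.01, we fail to reject H₀.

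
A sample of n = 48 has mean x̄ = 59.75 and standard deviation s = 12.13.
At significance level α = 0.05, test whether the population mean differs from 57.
One-sample t-test:
H₀: μ = 57
H₁: μ ≠ 57
df = n - 1 = 47
t = (x̄ - μ₀) / (s/√n) = (59.75 - 57) / (12.13/√48) = 1.571
p-value = 0.1230

Since p-value > α = 0.05, we fail to reject H₀.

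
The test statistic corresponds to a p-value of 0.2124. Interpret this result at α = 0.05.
Since p = 0.2124 > α = 0.05, fail to reject H₀.
There is insufficient evidence to reject the null hypothesis; the result is not statistically significant at the 0.05 level.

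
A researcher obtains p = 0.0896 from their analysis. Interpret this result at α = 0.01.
Since p = 0.0896 > α = 0.01, fail to reject H₀.
There is insufficient evidence to reject the null hypothesis; the result is not statistically significant at the 0.01 level.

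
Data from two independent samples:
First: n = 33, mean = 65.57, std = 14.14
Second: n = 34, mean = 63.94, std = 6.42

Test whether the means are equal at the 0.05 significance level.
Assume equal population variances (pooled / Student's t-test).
Student's two-sample t-test (equal variances):
H₀: μ₁ = μ₂
H₁: μ₁ ≠ μ₂
df = n₁ + n₂ - 2 = 65
Pooled variance s_p² = [(n₁-1)s₁² + (n₂-1)s₂²] / (n₁ + n₂ - 2) = [(32)(14.14²) + (33)(6.42²)] / 65 = 119.3571
SE = √(s_p²(1/n₁ + 1/n₂)) = √(119.3571 × (1/33 + 1/34)) = 2.6697
t = (x̄₁ - x̄₂) / SE = (65.57 - 63.94) / 2.6697 = 1.63 / 2.6697 = 0.611
p-value = 0.5436

Since p-value > α = 0.05, we fail to reject H₀.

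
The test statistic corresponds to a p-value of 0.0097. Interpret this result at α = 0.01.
Since p = 0.0097 < α = 0.01, reject H₀.
There is sufficient evidence to reject the null hypothesis; the result is statistically significant at the 0.01 level.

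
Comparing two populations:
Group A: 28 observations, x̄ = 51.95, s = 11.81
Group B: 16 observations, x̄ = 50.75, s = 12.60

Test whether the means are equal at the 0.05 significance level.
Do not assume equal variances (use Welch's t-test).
Welch's two-sample t-test:
H₀: μ₁ = μ₂
H₁: μ₁ ≠ μ₂
s₁²/n₁ = 11.81²/28 = 4.9813,  s₂²/n₂ = 12.60²/16 = 9.9225
SE = √(s₁²/n₁ + s₂²/n₂) = √(4.9813 + 9.9225) = 3.8605
df (Welch-Satterthwaite) = (s₁²/n₁ + s₂²/n₂)² / [(s₁²/n₁)²/(n₁-1) + (s₂²/n₂)²/(n₂-1)] ≈ 29.68
t = (x̄₁ - x̄₂) / SE = (51.95 - 50.75) / 3.8605 = 1.20 / 3.8605 = 0.311
p-value = 0.7581

Since p-value > α = 0.05, we fail to reject H₀.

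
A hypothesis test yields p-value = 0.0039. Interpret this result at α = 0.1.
Since p = 0.0039 < α = 0.1, reject H₀.
There is sufficient evidence to reject the null hypothesis; the result is statistically significant at the 0.1 level.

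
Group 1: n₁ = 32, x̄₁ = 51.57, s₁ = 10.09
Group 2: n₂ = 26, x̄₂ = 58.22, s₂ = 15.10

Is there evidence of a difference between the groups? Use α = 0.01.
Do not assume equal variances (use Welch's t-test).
Welch's two-sample t-test:
H₀: μ₁ = μ₂
H₁: μ₁ ≠ μ₂
s₁²/n₁ = 10.09²/32 = 3.1815,  s₂²/n₂ = 15.10²/26 = 8.7696
SE = √(s₁²/n₁ + s₂²/n₂) = √(3.1815 + 8.7696) = 3.4570
df (Welch-Satterthwaite) = (s₁²/n₁ + s₂²/n₂)² / [(s₁²/n₁)²/(n₁-1) + (s₂²/n₂)²/(n₂-1)] ≈ 41.97
t = (x̄₁ - x̄₂) / SE = (51.57 - 58.22) / 3.4570 = -6.65 / 3.4570 = -1.924
p-value = 0.0612

Since p-value > α = 0.01, we fail to reject H₀.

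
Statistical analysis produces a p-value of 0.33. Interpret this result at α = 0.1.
Since p = 0.33 > α = 0.1, fail to reject H₀.
There is insufficient evidence to reject the null hypothesis; the result is not statistically significant at the 0.1 level.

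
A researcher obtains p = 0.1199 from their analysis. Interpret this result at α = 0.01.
Since p = 0.1199 > α = 0.01, fail to reject H₀.
There is insufficient evidence to reject the null hypothesis; the result is not statistically significant at the 0.01 level.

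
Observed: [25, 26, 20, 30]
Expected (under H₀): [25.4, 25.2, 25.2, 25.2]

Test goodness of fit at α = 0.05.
Chi-square goodness of fit test:
H₀: observed counts match expected distribution
H₁: observed counts differ from expected distribution
df = k - 1 = 3
χ² = Σ(O - E)²/E
   = (25 - 25.4)²/25.4 + (26 - 25.2)²/25.2 + (20 - 25.2)²/25.2 + (30 - 25.2)²/25.2
   = 0.006 + 0.025 + 1.073 + 0.914
   = 2.02
p-value = 0.5685

Since p-value > α = 0.05, we fail to reject H₀.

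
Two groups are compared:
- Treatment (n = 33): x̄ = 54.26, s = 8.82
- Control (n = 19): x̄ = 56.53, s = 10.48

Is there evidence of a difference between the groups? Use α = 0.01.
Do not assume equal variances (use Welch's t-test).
Welch's two-sample t-test:
H₀: μ₁ = μ₂
H₁: μ₁ ≠ μ₂
s₁²/n₁ = 8.82²/33 = 2.3573,  s₂²/n₂ = 10.48²/19 = 5.7805
SE = √(s₁²/n₁ + s₂²/n₂) = √(2.3573 + 5.7805) = 2.8527
df (Welch-Satterthwaite) = (s₁²/n₁ + s₂²/n₂)² / [(s₁²/n₁)²/(n₁-1) + (s₂²/n₂)²/(n₂-1)] ≈ 32.62
t = (x̄₁ - x̄₂) / SE = (54.26 - 56.53) / 2.8527 = -2.27 / 2.8527 = -0.796
p-value = 0.4319

Since p-value > α = 0.01, we fail to reject H₀.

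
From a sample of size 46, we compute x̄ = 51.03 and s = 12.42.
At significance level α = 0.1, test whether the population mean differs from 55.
One-sample t-test:
H₀: μ = 55
H₁: μ ≠ 55
df = n - 1 = 45
t = (x̄ - μ₀) / (s/√n) = (51.03 - 55) / (12.42/√46) = -2.168
p-value = 0.0355

Since p-value < α = 0.1, we reject H₀.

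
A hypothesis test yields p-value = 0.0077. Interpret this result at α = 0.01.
Since p = 0.0077 < α = 0.01, reject H₀.
There is sufficient evidence to reject the null hypothesis; the result is statistically significant at the 0.01 level.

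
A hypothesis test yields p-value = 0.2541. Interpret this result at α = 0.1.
Since p = 0.2541 > α = 0.1, fail to reject H₀.
There is insufficient evidence to reject the null hypothesis; the result is not statistically significant at the 0.1 level.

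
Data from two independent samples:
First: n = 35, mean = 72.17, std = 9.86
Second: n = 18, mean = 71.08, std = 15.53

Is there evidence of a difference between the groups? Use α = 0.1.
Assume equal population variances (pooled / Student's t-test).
Student's two-sample t-test (equal variances):
H₀: μ₁ = μ₂
H₁: μ₁ ≠ μ₂
df = n₁ + n₂ - 2 = 51
Pooled variance s_p² = [(n₁-1)s₁² + (n₂-1)s₂²] / (n₁ + n₂ - 2) = [(34)(9.86²) + (17)(15.53²)] / 51 = 145.2067
SE = √(s_p²(1/n₁ + 1/n₂)) = √(145.2067 × (1/35 + 1/18)) = 3.4951
t = (x̄₁ - x̄₂) / SE = (72.17 - 71.08) / 3.4951 = 1.09 / 3.4951 = 0.312
p-value = 0.7564

Since p-value > α = 0.1, we fail to reject H₀.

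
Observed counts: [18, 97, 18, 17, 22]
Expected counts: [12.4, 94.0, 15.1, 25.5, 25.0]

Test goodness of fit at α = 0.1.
Chi-square goodness of fit test:
H₀: observed counts match expected distribution
H₁: observed counts differ from expected distribution
df = k - 1 = 4
χ² = Σ(O - E)²/E
   = (18 - 12.4)²/12.4 + (97 - 94.0)²/94.0 + (18 - 15.1)²/15.1 + (17 - 25.5)²/25.5 + (22 - 25.0)²/25.0
   = 2.529 + 0.096 + 0.557 + 2.833 + 0.360
   = 6.38
p-value = 0.1728

Since p-value > α = 0.1, we fail to reject H₀.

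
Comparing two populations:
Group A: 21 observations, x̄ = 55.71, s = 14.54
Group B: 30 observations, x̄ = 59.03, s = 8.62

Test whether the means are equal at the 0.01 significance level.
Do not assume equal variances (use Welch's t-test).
Welch's two-sample t-test:
H₀: μ₁ = μ₂
H₁: μ₁ ≠ μ₂
s₁²/n₁ = 14.54²/21 = 10.0672,  s₂²/n₂ = 8.62²/30 = 2.4768
SE = √(s₁²/n₁ + s₂²/n₂) = √(10.0672 + 2.4768) = 3.5418
df (Welch-Satterthwaite) = (s₁²/n₁ + s₂²/n₂)² / [(s₁²/n₁)²/(n₁-1) + (s₂²/n₂)²/(n₂-1)] ≈ 29.81
t = (x̄₁ - x̄₂) / SE = (55.71 - 59.03) / 3.5418 = -3.32 / 3.5418 = -0.937
p-value = 0.3561

Since p-value > α = 0.01, we fail to reject H₀.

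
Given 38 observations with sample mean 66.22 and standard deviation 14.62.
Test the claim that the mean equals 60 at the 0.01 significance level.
One-sample t-test:
H₀: μ = 60
H₁: μ ≠ 60
df = n - 1 = 37
t = (x̄ - μ₀) / (s/√n) = (66.22 - 60) / (14.62/√38) = 2.623
p-value = 0.0126

Since p-value > α = 0.01, we fail to reject H₀.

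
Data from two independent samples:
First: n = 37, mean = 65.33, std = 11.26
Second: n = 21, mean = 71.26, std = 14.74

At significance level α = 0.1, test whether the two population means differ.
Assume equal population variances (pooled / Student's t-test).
Student's two-sample t-test (equal variances):
H₀: μ₁ = μ₂
H₁: μ₁ ≠ μ₂
df = n₁ + n₂ - 2 = 56
Pooled variance s_p² = [(n₁-1)s₁² + (n₂-1)s₂²] / (n₁ + n₂ - 2) = [(36)(11.26²) + (20)(14.74²)] / 56 = 159.1019
SE = √(s_p²(1/n₁ + 1/n₂)) = √(159.1019 × (1/37 + 1/21)) = 3.4462
t = (x̄₁ - x̄₂) / SE = (65.33 - 71.26) / 3.4462 = -5.93 / 3.4462 = -1.721
p-value = 0.0908

Since p-value < α = 0.1, we reject H₀.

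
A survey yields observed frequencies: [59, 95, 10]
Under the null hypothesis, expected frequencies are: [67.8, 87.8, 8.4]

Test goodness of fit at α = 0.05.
Chi-square goodness of fit test:
H₀: observed counts match expected distribution
H₁: observed counts differ from expected distribution
df = k - 1 = 2
χ² = Σ(O - E)²/E
   = (59 - 67.8)²/67.8 + (95 - 87.8)²/87.8 + (10 - 8.4)²/8.4
   = 1.142 + 0.590 + 0.305
   = 2.04
p-value = 0.3611

Since p-value > α = 0.05, we fail to reject H₀.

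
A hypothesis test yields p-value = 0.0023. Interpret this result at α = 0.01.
Since p = 0.0023 < α = 0.01, reject H₀.
There is sufficient evidence to reject the null hypothesis; the result is statistically significant at the 0.01 level.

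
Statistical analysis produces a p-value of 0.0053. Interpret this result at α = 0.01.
Since p = 0.0053 < α = 0.01, reject H₀.
There is sufficient evidence to reject the null hypothesis; the result is statistically significant at the 0.01 level.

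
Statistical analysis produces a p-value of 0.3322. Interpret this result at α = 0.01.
Since p = 0.3322 > α = 0.01, fail to reject H₀.
There is insufficient evidence to reject the null hypothesis; the result is not statistically significant at the 0.01 level.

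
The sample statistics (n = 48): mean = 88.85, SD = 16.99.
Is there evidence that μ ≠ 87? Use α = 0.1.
One-sample t-test:
H₀: μ = 87
H₁: μ ≠ 87
df = n - 1 = 47
t = (x̄ - μ₀) / (s/√n) = (88.85 - 87) / (16.99/√48) = 0.754
p-value = 0.4544

Since p-value > α = 0.1, we fail to reject H₀.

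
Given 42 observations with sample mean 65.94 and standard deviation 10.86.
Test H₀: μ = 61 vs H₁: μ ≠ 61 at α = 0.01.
One-sample t-test:
H₀: μ = 61
H₁: μ ≠ 61
df = n - 1 = 41
t = (x̄ - μ₀) / (s/√n) = (65.94 - 61) / (10.86/√42) = 2.948
p-value = 0.0053

Since p-value < α = 0.01, we reject H₀.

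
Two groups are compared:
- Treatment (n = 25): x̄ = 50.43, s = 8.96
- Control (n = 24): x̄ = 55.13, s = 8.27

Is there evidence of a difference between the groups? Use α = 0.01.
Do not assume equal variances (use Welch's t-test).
Welch's two-sample t-test:
H₀: μ₁ = μ₂
H₁: μ₁ ≠ μ₂
s₁²/n₁ = 8.96²/25 = 3.2113,  s₂²/n₂ = 8.27²/24 = 2.8497
SE = √(s₁²/n₁ + s₂²/n₂) = √(3.2113 + 2.8497) = 2.4619
df (Welch-Satterthwaite) = (s₁²/n₁ + s₂²/n₂)² / [(s₁²/n₁)²/(n₁-1) + (s₂²/n₂)²/(n₂-1)] ≈ 46.93
t = (x̄₁ - x̄₂) / SE = (50.43 - 55.13) / 2.4619 = -4.70 / 2.4619 = -1.909
p-value = 0.0624

Since p-value > α = 0.01, we fail to reject H₀.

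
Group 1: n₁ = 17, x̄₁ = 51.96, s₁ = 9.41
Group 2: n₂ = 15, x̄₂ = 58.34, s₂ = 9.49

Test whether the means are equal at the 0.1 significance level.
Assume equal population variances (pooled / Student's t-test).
Student's two-sample t-test (equal variances):
H₀: μ₁ = μ₂
H₁: μ₁ ≠ μ₂
df = n₁ + n₂ - 2 = 30
Pooled variance s_p² = [(n₁-1)s₁² + (n₂-1)s₂²] / (n₁ + n₂ - 2) = [(16)(9.41²) + (14)(9.49²)] / 30 = 89.2537
SE = √(s_p²(1/n₁ + 1/n₂)) = √(89.2537 × (1/17 + 1/15)) = 3.3467
t = (x̄₁ - x̄₂) / SE = (51.96 - 58.34) / 3.3467 = -6.38 / 3.3467 = -1.906
p-value = 0.0662

Since p-value < α = 0.1, we reject H₀.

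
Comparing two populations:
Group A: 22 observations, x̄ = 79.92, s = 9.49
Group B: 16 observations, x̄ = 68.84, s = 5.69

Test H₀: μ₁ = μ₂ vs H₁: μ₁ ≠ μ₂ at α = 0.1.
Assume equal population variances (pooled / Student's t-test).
Student's two-sample t-test (equal variances):
H₀: μ₁ = μ₂
H₁: μ₁ ≠ μ₂
df = n₁ + n₂ - 2 = 36
Pooled variance s_p² = [(n₁-1)s₁² + (n₂-1)s₂²] / (n₁ + n₂ - 2) = [(21)(9.49²) + (15)(5.69²)] / 36 = 66.0251
SE = √(s_p²(1/n₁ + 1/n₂)) = √(66.0251 × (1/22 + 1/16)) = 2.6698
t = (x̄₁ - x̄₂) / SE = (79.92 - 68.84) / 2.6698 = 11.08 / 2.6698 = 4.150
p-value = 0.0002

Since p-value < α = 0.1, we reject H₀.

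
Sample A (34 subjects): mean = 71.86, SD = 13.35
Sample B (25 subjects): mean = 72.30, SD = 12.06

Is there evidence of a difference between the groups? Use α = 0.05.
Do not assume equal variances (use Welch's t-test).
Welch's two-sample t-test:
H₀: μ₁ = μ₂
H₁: μ₁ ≠ μ₂
s₁²/n₁ = 13.35²/34 = 5.2418,  s₂²/n₂ = 12.06²/25 = 5.8177
SE = √(s₁²/n₁ + s₂²/n₂) = √(5.2418 + 5.8177) = 3.3256
df (Welch-Satterthwaite) = (s₁²/n₁ + s₂²/n₂)² / [(s₁²/n₁)²/(n₁-1) + (s₂²/n₂)²/(n₂-1)] ≈ 54.53
t = (x̄₁ - x̄₂) / SE = (71.86 - 72.30) / 3.3256 = -0.44 / 3.3256 = -0.132
p-value = 0.8952

Since p-value > α = 0.05, we fail to reject H₀.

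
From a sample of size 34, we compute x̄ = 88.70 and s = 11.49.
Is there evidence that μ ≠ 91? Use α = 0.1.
One-sample t-test:
H₀: μ = 91
H₁: μ ≠ 91
df = n - 1 = 33
t = (x̄ - μ₀) / (s/√n) = (88.70 - 91) / (11.49/√34) = -1.167
p-value = 0.2515

Since p-value > α = 0.1, we fail to reject H₀.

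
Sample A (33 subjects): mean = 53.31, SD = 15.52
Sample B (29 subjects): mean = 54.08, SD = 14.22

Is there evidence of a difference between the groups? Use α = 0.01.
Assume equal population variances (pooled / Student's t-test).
Student's two-sample t-test (equal variances):
H₀: μ₁ = μ₂
H₁: μ₁ ≠ μ₂
df = n₁ + n₂ - 2 = 60
Pooled variance s_p² = [(n₁-1)s₁² + (n₂-1)s₂²] / (n₁ + n₂ - 2) = [(32)(15.52²) + (28)(14.22²)] / 60 = 222.8281
SE = √(s_p²(1/n₁ + 1/n₂)) = √(222.8281 × (1/33 + 1/29)) = 3.7995
t = (x̄₁ - x̄₂) / SE = (53.31 - 54.08) / 3.7995 = -0.77 / 3.7995 = -0.203
p-value = 0.8401

Since p-value > α = 0.01, we fail to reject H₀.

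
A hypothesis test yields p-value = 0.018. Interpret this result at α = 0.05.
Since p = 0.018 < α = 0.05, reject H₀.
There is sufficient evidence to reject the null hypothesis; the result is statistically significant at the 0.05 level.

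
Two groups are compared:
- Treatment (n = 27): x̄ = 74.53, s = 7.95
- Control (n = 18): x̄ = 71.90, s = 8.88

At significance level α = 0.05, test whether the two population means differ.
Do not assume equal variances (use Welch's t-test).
Welch's two-sample t-test:
H₀: μ₁ = μ₂
H₁: μ₁ ≠ μ₂
s₁²/n₁ = 7.95²/27 = 2.3408,  s₂²/n₂ = 8.88²/18 = 4.3808
SE = √(s₁²/n₁ + s₂²/n₂) = √(2.3408 + 4.3808) = 2.5926
df (Welch-Satterthwaite) = (s₁²/n₁ + s₂²/n₂)² / [(s₁²/n₁)²/(n₁-1) + (s₂²/n₂)²/(n₂-1)] ≈ 33.73
t = (x̄₁ - x̄₂) / SE = (74.53 - 71.90) / 2.5926 = 2.63 / 2.5926 = 1.014
p-value = 0.3176

Since p-value > α = 0.05, we fail to reject H₀.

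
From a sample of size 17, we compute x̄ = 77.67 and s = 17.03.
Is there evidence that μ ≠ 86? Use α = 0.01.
One-sample t-test:
H₀: μ = 86
H₁: μ ≠ 86
df = n - 1 = 16
t = (x̄ - μ₀) / (s/√n) = (77.67 - 86) / (17.03/√17) = -2.017
p-value = 0.0608

Since p-value > α = 0.01, we fail to reject H₀.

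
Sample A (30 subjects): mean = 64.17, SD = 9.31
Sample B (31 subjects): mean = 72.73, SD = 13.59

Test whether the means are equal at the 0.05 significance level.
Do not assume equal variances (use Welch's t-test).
Welch's two-sample t-test:
H₀: μ₁ = μ₂
H₁: μ₁ ≠ μ₂
s₁²/n₁ = 9.31²/30 = 2.8892,  s₂²/n₂ = 13.59²/31 = 5.9577
SE = √(s₁²/n₁ + s₂²/n₂) = √(2.8892 + 5.9577) = 2.9744
df (Welch-Satterthwaite) = (s₁²/n₁ + s₂²/n₂)² / [(s₁²/n₁)²/(n₁-1) + (s₂²/n₂)²/(n₂-1)] ≈ 53.21
t = (x̄₁ - x̄₂) / SE = (64.17 - 72.73) / 2.9744 = -8.56 / 2.9744 = -2.878
p-value = 0.0058

Since p-value < α = 0.05, we reject H₀.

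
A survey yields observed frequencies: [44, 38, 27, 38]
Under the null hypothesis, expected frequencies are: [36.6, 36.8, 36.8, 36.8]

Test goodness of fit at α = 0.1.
Chi-square goodness of fit test:
H₀: observed counts match expected distribution
H₁: observed counts differ from expected distribution
df = k - 1 = 3
χ² = Σ(O - E)²/E
   = (44 - 36.6)²/36.6 + (38 - 36.8)²/36.8 + (27 - 36.8)²/36.8 + (38 - 36.8)²/36.8
   = 1.496 + 0.039 + 2.610 + 0.039
   = 4.18
p-value = 0.2422

Since p-value > α = 0.1, we fail to reject H₀.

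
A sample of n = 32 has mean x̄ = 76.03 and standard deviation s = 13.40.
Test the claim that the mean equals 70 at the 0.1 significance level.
One-sample t-test:
H₀: μ = 70
H₁: μ ≠ 70
df = n - 1 = 31
t = (x̄ - μ₀) / (s/√n) = (76.03 - 70) / (13.40/√32) = 2.546
p-value = 0.0161

Since p-value < α = 0.1, we reject H₀.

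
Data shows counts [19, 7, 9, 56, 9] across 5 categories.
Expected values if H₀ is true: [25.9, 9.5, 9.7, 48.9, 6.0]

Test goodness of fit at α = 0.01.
Chi-square goodness of fit test:
H₀: observed counts match expected distribution
H₁: observed counts differ from expected distribution
df = k - 1 = 4
χ² = Σ(O - E)²/E
   = (19 - 25.9)²/25.9 + (7 - 9.5)²/9.5 + (9 - 9.7)²/9.7 + (56 - 48.9)²/48.9 + (9 - 6.0)²/6.0
   = 1.838 + 0.658 + 0.051 + 1.031 + 1.500
   = 5.08
p-value = 0.2794

Since p-value > α = 0.01, we fail to reject H₀.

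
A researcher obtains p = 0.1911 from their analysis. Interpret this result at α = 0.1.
Since p = 0.1911 > α = 0.1, fail to reject H₀.
There is insufficient evidence to reject the null hypothesis; the result is not statistically significant at the 0.1 level.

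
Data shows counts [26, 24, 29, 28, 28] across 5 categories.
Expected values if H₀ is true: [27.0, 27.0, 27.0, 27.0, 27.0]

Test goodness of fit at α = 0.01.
Chi-square goodness of fit test:
H₀: observed counts match expected distribution
H₁: observed counts differ from expected distribution
df = k - 1 = 4
χ² = Σ(O - E)²/E
   = (26 - 27.0)²/27.0 + (24 - 27.0)²/27.0 + (29 - 27.0)²/27.0 + (28 - 27.0)²/27.0 + (28 - 27.0)²/27.0
   = 0.037 + 0.333 + 0.148 + 0.037 + 0.037
   = 0.59
p-value = 0.9639

Since p-value > α = 0.01, we fail to reject H₀.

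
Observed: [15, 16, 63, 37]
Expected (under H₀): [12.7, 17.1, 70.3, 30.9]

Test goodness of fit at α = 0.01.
Chi-square goodness of fit test:
H₀: observed counts match expected distribution
H₁: observed counts differ from expected distribution
df = k - 1 = 3
χ² = Σ(O - E)²/E
   = (15 - 12.7)²/12.7 + (16 - 17.1)²/17.1 + (63 - 70.3)²/70.3 + (37 - 30.9)²/30.9
   = 0.417 + 0.071 + 0.758 + 1.204
   = 2.45
p-value = 0.4845

Since p-value > α = 0.01, we fail to reject H₀.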